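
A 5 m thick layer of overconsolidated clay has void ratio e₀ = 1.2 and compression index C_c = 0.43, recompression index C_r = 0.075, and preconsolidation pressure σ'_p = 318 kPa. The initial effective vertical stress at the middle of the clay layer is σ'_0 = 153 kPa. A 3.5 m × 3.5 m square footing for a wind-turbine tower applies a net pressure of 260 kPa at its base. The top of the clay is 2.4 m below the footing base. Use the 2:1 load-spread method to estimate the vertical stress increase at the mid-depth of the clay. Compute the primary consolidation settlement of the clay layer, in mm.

S_c ≈ 19.1 mm

Mid-depth of clay below the footing base: z = 2.4 + 5/2 = 4.9 m.
Stress increase at mid-clay by the 2:1 spreading method:
Δσ = qBL/((B+z)(L+z)) = 260×3.5×3.5/((3.5+4.9)(3.5+4.9)) = 45.139 kPa
Final effective stress: σ'_f = 153 + 45.139 = 198.14 kPa.
σ'_f = 198.14 ≤ σ'_p = 318 kPa, so the clay remains overconsolidated and only the recompression index applies:
S_c = C_r·H/(1+e₀)·log₁₀(σ'_f/σ'_0) = 0.075×5/2.2×log₁₀(198.14/153)
    = 0.17045 × 0.11228 = 0.01914 m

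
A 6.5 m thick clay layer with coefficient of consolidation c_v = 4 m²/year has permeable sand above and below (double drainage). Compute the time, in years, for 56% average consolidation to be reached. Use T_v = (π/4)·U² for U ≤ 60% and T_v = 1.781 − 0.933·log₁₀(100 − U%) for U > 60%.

t ≈ 0.65 years

Drainage path length: H_d = H/2 = 3.25 m (double drainage).
U ≤ 60%: T_v = (π/4)·U² = (π/4)×0.56² = 0.2463.
t = T_v·H_d²/c_v = 0.2463×3.25²/4 = 0.6504 years.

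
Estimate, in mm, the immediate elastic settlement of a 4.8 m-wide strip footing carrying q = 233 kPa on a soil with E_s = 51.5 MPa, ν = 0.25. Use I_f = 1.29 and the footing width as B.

Immediate (elastic) settlement: S_e = q·B·(1−ν²)/E_s · I_f.
E_s = 51.5 MPa = 51500 kPa.
S_e = 233 × 4.8 × (1 − 0.25²) / 51500 × 1.29
    = 233 × 4.8 × 0.9375 / 51500 × 1.29
    = 0.02626 m = 26.26 mm

S_e ≈ 26.3 mm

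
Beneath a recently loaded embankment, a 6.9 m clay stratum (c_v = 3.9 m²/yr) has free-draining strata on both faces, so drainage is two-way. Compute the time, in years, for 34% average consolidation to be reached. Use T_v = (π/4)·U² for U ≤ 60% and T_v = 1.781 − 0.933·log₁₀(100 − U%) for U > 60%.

Drainage path length: H_d = H/2 = 3.45 m (double drainage).
U ≤ 60%: T_v = (π/4)·U² = (π/4)×0.34² = 0.090792.
t = T_v·H_d²/c_v = 0.090792×3.45²/3.9 = 0.2771 years.

t ≈ 0.277 years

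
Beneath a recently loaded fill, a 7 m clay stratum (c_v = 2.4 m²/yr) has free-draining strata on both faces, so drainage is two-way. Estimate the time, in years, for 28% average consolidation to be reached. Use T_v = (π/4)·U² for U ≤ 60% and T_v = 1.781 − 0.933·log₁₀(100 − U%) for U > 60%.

Drainage path length: H_d = H/2 = 3.5 m (double drainage).
U ≤ 60%: T_v = (π/4)·U² = (π/4)×0.28² = 0.061575.
t = T_v·H_d²/c_v = 0.061575×3.5²/2.4 = 0.3143 years.

t ≈ 0.314 years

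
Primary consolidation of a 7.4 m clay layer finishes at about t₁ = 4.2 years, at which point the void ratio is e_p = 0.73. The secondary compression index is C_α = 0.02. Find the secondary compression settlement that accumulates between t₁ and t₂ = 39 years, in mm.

S_s ≈ 82.8 mm

Secondary compression: S_s = C_α·H/(1+e_p)·log₁₀(t₂/t₁)
S_s = 0.02×7.4/(1+0.73)×log₁₀(39/4.2)
    = 0.08555 × 0.9678 = 0.0828 m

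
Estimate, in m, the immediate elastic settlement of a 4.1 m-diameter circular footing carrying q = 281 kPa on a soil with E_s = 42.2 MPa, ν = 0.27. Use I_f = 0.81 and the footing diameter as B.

Immediate (elastic) settlement: S_e = q·B·(1−ν²)/E_s · I_f.
E_s = 42.2 MPa = 42200 kPa.
S_e = 281 × 4.1 × (1 − 0.27²) / 42200 × 0.81
    = 281 × 4.1 × 0.9271 / 42200 × 0.81
    = 0.0205 m

S_e ≈ 0.0205 m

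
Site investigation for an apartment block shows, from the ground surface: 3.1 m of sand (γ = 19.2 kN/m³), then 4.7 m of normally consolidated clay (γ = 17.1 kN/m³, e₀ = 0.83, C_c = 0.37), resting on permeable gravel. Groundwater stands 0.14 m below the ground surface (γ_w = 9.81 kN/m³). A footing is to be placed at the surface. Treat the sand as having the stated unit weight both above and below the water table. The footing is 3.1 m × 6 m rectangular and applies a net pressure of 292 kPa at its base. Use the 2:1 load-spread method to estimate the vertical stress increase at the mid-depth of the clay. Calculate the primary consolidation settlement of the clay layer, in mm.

Mid-depth of clay below the ground surface: z = 3.1 + 4.7/2 = 5.45 m.
Total vertical stress at mid-clay: σ_v = 19.2×3.1 + 17.1×2.35 = 99.705 kPa.
Pore pressure: u = 9.81×(5.45 − 0.14) = 52.091 kPa.
Initial effective stress: σ'_0 = σ_v − u = 99.705 − 52.091 = 47.614 kPa.
Stress increase at mid-clay by the 2:1 spreading method:
Δσ = qBL/((B+z)(L+z)) = 292×3.1×6/((3.1+5.45)(6+5.45)) = 55.478 kPa
Final effective stress: σ'_f = σ'_0 + Δσ = 47.614 + 55.478 = 103.09 kPa.
Normally consolidated clay, so the full stress increment lies on the virgin compression line:
S_c = C_c·H/(1+e₀)·log₁₀(σ'_f/σ'_0) = 0.37×4.7/(1+0.83)×log₁₀(103.09/47.614)
    = 0.95027 × 0.33548 = 0.3188 m

S_c ≈ 319 mm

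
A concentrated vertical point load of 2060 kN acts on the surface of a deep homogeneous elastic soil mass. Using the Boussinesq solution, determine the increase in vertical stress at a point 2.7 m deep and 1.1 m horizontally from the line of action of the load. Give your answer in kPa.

Boussinesq vertical stress below a point load on an elastic half-space:
Δσ_z = 3P/(2πz²) · [1 + (r/z)²]^(−5/2)
r/z = 1.1/2.7 = 0.40741; [1+(r/z)²]^(−5/2) = 0.6812.
Δσ_z = 3×2060/(2π×2.7²) × 0.6812 = 134.92 × 0.6812 = 91.91 kPa

Δσ_z ≈ 91.9 kPa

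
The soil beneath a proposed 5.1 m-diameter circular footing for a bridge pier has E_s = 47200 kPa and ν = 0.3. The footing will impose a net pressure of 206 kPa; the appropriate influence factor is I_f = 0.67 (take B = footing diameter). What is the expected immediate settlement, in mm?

Immediate (elastic) settlement: S_e = q·B·(1−ν²)/E_s · I_f.
S_e = 206 × 5.1 × (1 − 0.3²) / 47200 × 0.67
    = 206 × 5.1 × 0.91 / 47200 × 0.67
    = 0.01357 m = 13.57 mm

S_e ≈ 13.6 mm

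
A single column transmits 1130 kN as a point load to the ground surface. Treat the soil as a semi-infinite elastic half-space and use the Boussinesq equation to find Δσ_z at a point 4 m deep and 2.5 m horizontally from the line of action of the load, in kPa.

Δσ_z ≈ 14.8 kPa

Boussinesq vertical stress below a point load on an elastic half-space:
Δσ_z = 3P/(2πz²) · [1 + (r/z)²]^(−5/2)
r/z = 2.5/4 = 0.625; [1+(r/z)²]^(−5/2) = 0.43851.
Δσ_z = 3×1130/(2π×4²) × 0.43851 = 33.721 × 0.43851 = 14.79 kPa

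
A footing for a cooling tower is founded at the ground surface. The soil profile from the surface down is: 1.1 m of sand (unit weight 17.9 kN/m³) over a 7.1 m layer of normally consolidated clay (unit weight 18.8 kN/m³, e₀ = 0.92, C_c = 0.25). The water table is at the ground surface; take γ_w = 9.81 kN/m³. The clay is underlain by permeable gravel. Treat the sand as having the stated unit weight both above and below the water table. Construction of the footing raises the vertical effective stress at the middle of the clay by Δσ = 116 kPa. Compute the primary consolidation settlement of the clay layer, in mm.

S_c ≈ 540 mm

Mid-depth of clay below the ground surface: z = 1.1 + 7.1/2 = 4.65 m.
Total vertical stress at mid-clay: σ_v = 17.9×1.1 + 18.8×3.55 = 86.43 kPa.
Pore pressure: u = 9.81×(4.65 − 0) = 45.617 kPa.
Initial effective stress: σ'_0 = σ_v − u = 86.43 − 45.617 = 40.813 kPa.
Final effective stress: σ'_f = σ'_0 + Δσ = 40.813 + 116 = 156.81 kPa.
Normally consolidated clay, so the full stress increment lies on the virgin compression line:
S_c = C_c·H/(1+e₀)·log₁₀(σ'_f/σ'_0) = 0.25×7.1/(1+0.92)×log₁₀(156.81/40.813)
    = 0.92448 × 0.58458 = 0.5404 m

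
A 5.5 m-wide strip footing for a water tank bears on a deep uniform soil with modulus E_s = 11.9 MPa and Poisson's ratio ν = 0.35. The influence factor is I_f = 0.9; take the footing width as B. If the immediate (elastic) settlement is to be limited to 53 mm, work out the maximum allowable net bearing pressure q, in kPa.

E_s = 11.9 MPa = 11900 kPa.
S_e = q·B·(1−ν²)/E_s · I_f  ⇒  q = S_e·E_s / (B·(1−ν²)·I_f).
q = 0.053 × 11900 / (5.5 × 0.8775 × 0.9) = 145.2 kPa

q ≈ 145 kPa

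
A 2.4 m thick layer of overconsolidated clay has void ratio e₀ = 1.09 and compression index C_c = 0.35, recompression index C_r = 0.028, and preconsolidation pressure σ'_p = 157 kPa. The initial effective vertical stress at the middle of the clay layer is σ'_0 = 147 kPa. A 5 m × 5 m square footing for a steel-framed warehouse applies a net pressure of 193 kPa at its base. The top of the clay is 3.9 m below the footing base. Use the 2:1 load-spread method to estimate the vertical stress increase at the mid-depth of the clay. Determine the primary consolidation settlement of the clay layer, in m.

S_c ≈ 0.0381 m

Mid-depth of clay below the footing base: z = 3.9 + 2.4/2 = 5.1 m.
Stress increase at mid-clay by the 2:1 spreading method:
Δσ = qBL/((B+z)(L+z)) = 193×5×5/((5+5.1)(5+5.1)) = 47.299 kPa
Final effective stress: σ'_f = 147 + 47.299 = 194.3 kPa.
σ'_f = 194.3 > σ'_p = 157 kPa, so the stress path crosses the preconsolidation pressure — recompression up to σ'_p, then virgin compression beyond:
S_c = H/(1+e₀)·[C_r·log₁₀(σ'_p/σ'_0) + C_c·log₁₀(σ'_f/σ'_p)]
    = 2.4/2.09 × [0.028×log₁₀(157/147) + 0.35×log₁₀(194.3/157)]
    = 1.1483 × [0.0008003 + 0.032401] = 0.03813 m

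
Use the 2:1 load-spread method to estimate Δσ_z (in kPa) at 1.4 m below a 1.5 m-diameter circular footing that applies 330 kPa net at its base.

By the 2:1 method the load spreads at 1 horizontal : 2 vertical, so at depth z the loaded area has grown by z in each plan dimension:
Δσ ≈ qD²/(D+z)² = 330×1.5²/(1.5+1.4)² = 88.288 kPa

Δσ_z ≈ 88.3 kPa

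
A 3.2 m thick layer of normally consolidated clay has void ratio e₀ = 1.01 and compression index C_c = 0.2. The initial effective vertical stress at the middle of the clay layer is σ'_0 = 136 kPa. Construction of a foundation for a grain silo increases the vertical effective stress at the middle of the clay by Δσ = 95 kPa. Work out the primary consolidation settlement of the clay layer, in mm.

S_c ≈ 73.3 mm

Final effective stress: σ'_f = σ'_0 + Δσ = 136 + 95 = 231 kPa.
Normally consolidated clay, so the full stress increment lies on the virgin compression line:
S_c = C_c·H/(1+e₀)·log₁₀(σ'_f/σ'_0) = 0.2×3.2/(1+1.01)×log₁₀(231/136)
    = 0.31841 × 0.23007 = 0.07326 m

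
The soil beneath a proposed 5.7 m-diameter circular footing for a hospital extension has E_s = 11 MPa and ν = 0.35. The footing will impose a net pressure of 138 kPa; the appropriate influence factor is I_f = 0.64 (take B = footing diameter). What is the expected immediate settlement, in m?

S_e ≈ 0.0402 m

Immediate (elastic) settlement: S_e = q·B·(1−ν²)/E_s · I_f.
E_s = 11 MPa = 11000 kPa.
S_e = 138 × 5.7 × (1 − 0.35²) / 11000 × 0.64
    = 138 × 5.7 × 0.8775 / 11000 × 0.64
    = 0.04016 m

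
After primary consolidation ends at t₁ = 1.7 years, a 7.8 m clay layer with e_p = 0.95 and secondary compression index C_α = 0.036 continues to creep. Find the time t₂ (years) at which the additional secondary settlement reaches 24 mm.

t₂ ≈ 2.5 years

S_s = C_α·H/(1+e_p)·log₁₀(t₂/t₁) ⇒ log₁₀(t₂/t₁) = S_s·(1+e_p)/(C_α·H).
log₁₀(t₂/t₁) = 0.024 × (1+0.95) / (0.036×7.8) = 0.1667
t₂ = t₁ × 10^0.1667 = 1.7 × 1.468 = 2.495 years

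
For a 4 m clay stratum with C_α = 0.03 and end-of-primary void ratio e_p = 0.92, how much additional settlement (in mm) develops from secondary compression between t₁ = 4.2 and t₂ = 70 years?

Secondary compression: S_s = C_α·H/(1+e_p)·log₁₀(t₂/t₁)
S_s = 0.03×4/(1+0.92)×log₁₀(70/4.2)
    = 0.0625 × 1.222 = 0.07637 m

S_s ≈ 76.4 mm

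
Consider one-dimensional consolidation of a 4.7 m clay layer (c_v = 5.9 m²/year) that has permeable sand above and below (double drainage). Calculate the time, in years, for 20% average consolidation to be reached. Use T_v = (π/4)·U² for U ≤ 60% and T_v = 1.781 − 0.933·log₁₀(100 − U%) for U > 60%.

t ≈ 0.0294 years

Drainage path length: H_d = H/2 = 2.35 m (double drainage).
U ≤ 60%: T_v = (π/4)·U² = (π/4)×0.2² = 0.031416.
t = T_v·H_d²/c_v = 0.031416×2.35²/5.9 = 0.02941 years.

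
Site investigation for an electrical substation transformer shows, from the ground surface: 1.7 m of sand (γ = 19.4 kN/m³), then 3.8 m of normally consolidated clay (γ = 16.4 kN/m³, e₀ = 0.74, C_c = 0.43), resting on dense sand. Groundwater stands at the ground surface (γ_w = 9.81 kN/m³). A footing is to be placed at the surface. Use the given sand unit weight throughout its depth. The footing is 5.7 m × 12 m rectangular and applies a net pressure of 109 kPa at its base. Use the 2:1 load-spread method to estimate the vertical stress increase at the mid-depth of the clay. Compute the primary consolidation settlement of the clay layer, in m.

Mid-depth of clay below the ground surface: z = 1.7 + 3.8/2 = 3.6 m.
Total vertical stress at mid-clay: σ_v = 19.4×1.7 + 16.4×1.9 = 64.14 kPa.
Pore pressure: u = 9.81×(3.6 − 0) = 35.316 kPa.
Initial effective stress: σ'_0 = σ_v − u = 64.14 − 35.316 = 28.824 kPa.
Stress increase at mid-clay by the 2:1 spreading method:
Δσ = qBL/((B+z)(L+z)) = 109×5.7×12/((5.7+3.6)(12+3.6)) = 51.39 kPa
Final effective stress: σ'_f = σ'_0 + Δσ = 28.824 + 51.39 = 80.214 kPa.
Normally consolidated clay, so the full stress increment lies on the virgin compression line:
S_c = C_c·H/(1+e₀)·log₁₀(σ'_f/σ'_0) = 0.43×3.8/(1+0.74)×log₁₀(80.214/28.824)
    = 0.93908 × 0.4445 = 0.4174 m

S_c ≈ 0.417 m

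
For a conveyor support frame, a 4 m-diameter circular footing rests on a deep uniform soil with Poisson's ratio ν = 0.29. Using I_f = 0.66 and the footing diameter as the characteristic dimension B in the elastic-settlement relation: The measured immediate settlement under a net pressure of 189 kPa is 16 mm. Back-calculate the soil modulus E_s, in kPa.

S_e = q·B·(1−ν²)/E_s · I_f  ⇒  E_s = q·B·(1−ν²)·I_f / S_e.
E_s = 189 × 4 × 0.9159 × 0.66 / 0.016 = 28560 kPa

E_s ≈ 28600 kPa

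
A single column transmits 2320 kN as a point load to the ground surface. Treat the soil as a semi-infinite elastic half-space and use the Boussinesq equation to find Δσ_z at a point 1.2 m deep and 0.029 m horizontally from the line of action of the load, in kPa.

Boussinesq vertical stress below a point load on an elastic half-space:
Δσ_z = 3P/(2πz²) · [1 + (r/z)²]^(−5/2)
r/z = 0.029/1.2 = 0.024167; [1+(r/z)²]^(−5/2) = 0.99854.
Δσ_z = 3×2320/(2π×1.2²) × 0.99854 = 769.25 × 0.99854 = 768.1 kPa

Δσ_z ≈ 768 kPa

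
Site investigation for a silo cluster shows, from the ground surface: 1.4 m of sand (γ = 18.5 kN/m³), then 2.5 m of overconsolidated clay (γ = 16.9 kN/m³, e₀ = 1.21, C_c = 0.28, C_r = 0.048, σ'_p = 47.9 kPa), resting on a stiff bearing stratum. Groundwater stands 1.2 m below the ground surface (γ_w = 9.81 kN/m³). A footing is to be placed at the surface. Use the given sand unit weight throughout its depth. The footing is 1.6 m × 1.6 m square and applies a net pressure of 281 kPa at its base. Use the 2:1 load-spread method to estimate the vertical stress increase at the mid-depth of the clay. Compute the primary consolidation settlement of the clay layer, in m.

Mid-depth of clay below the ground surface: z = 1.4 + 2.5/2 = 2.65 m.
Total vertical stress at mid-clay: σ_v = 18.5×1.4 + 16.9×1.25 = 47.025 kPa.
Pore pressure: u = 9.81×(2.65 − 1.2) = 14.225 kPa.
Initial effective stress: σ'_0 = σ_v − u = 47.025 − 14.225 = 32.8 kPa.
Stress increase at mid-clay by the 2:1 spreading method:
Δσ = qBL/((B+z)(L+z)) = 281×1.6×1.6/((1.6+2.65)(1.6+2.65)) = 39.826 kPa
Final effective stress: σ'_f = 32.8 + 39.826 = 72.626 kPa.
σ'_f = 72.626 > σ'_p = 47.9 kPa, so the stress path crosses the preconsolidation pressure — recompression up to σ'_p, then virgin compression beyond:
S_c = H/(1+e₀)·[C_r·log₁₀(σ'_p/σ'_0) + C_c·log₁₀(σ'_f/σ'_p)]
    = 2.5/2.21 × [0.048×log₁₀(47.9/32.8) + 0.28×log₁₀(72.626/47.9)]
    = 1.1312 × [0.0078942 + 0.050612] = 0.06618 m

S_c ≈ 0.0662 m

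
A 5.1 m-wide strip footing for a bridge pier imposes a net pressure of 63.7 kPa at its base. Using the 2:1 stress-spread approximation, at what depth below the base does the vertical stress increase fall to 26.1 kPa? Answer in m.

2:1 spreading — at depth z the loaded area has grown by z in each plan dimension:
qB/(B+z) = Δσ_z ⇒ z = qB/Δσ_z − B = 63.7×5.1/26.1 − 5.1 = 7.347 m

z ≈ 7.35 m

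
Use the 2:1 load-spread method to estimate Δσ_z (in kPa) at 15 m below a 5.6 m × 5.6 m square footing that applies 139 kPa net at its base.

Δσ_z ≈ 10.3 kPa

By the 2:1 method the load spreads at 1 horizontal : 2 vertical, so at depth z the loaded area has grown by z in each plan dimension:
Δσ = qBL/((B+z)(L+z)) = 139×5.6×5.6/((5.6+15)(5.6+15)) = 10.272 kPa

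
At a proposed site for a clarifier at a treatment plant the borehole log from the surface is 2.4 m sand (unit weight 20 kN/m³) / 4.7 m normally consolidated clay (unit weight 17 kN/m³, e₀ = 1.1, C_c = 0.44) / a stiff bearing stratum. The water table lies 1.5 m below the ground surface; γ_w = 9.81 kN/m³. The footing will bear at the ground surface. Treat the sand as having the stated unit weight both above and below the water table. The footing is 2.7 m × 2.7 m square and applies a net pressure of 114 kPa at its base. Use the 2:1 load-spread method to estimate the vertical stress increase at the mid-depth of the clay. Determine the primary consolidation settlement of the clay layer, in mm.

S_c ≈ 101 mm

Mid-depth of clay below the ground surface: z = 2.4 + 4.7/2 = 4.75 m.
Total vertical stress at mid-clay: σ_v = 20×2.4 + 17×2.35 = 87.95 kPa.
Pore pressure: u = 9.81×(4.75 − 1.5) = 31.883 kPa.
Initial effective stress: σ'_0 = σ_v − u = 87.95 − 31.883 = 56.067 kPa.
Stress increase at mid-clay by the 2:1 spreading method:
Δσ = qBL/((B+z)(L+z)) = 114×2.7×2.7/((2.7+4.75)(2.7+4.75)) = 14.973 kPa
Final effective stress: σ'_f = σ'_0 + Δσ = 56.067 + 14.973 = 71.04 kPa.
Normally consolidated clay, so the full stress increment lies on the virgin compression line:
S_c = C_c·H/(1+e₀)·log₁₀(σ'_f/σ'_0) = 0.44×4.7/(1+1.1)×log₁₀(71.04/56.067)
    = 0.98476 × 0.1028 = 0.1012 m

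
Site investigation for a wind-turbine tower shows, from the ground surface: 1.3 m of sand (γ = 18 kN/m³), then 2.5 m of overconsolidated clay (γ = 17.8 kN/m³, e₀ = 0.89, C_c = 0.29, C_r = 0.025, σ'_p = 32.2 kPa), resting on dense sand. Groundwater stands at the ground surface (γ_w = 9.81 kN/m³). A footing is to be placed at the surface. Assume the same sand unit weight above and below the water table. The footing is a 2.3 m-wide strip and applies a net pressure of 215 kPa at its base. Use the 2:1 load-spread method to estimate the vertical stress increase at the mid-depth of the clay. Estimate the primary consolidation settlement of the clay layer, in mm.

Mid-depth of clay below the ground surface: z = 1.3 + 2.5/2 = 2.55 m.
Total vertical stress at mid-clay: σ_v = 18×1.3 + 17.8×1.25 = 45.65 kPa.
Pore pressure: u = 9.81×(2.55 − 0) = 25.015 kPa.
Initial effective stress: σ'_0 = σ_v − u = 45.65 − 25.015 = 20.635 kPa.
Stress increase at mid-clay by the 2:1 spreading method:
Δσ = qB/(B+z) = 215×2.3/(2.3+2.55) = 101.96 kPa
Final effective stress: σ'_f = 20.635 + 101.96 = 122.59 kPa.
σ'_f = 122.59 > σ'_p = 32.2 kPa, so the stress path crosses the preconsolidation pressure — recompression up to σ'_p, then virgin compression beyond:
S_c = H/(1+e₀)·[C_r·log₁₀(σ'_p/σ'_0) + C_c·log₁₀(σ'_f/σ'_p)]
    = 2.5/1.89 × [0.025×log₁₀(32.2/20.635) + 0.29×log₁₀(122.59/32.2)]
    = 1.3228 × [0.0048313 + 0.16837] = 0.2291 m

S_c ≈ 229 mm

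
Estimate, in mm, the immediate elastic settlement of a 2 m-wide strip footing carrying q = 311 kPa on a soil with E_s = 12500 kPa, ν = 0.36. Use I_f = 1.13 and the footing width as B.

Immediate (elastic) settlement: S_e = q·B·(1−ν²)/E_s · I_f.
S_e = 311 × 2 × (1 − 0.36²) / 12500 × 1.13
    = 311 × 2 × 0.8704 / 12500 × 1.13
    = 0.04894 m = 48.94 mm

S_e ≈ 48.9 mm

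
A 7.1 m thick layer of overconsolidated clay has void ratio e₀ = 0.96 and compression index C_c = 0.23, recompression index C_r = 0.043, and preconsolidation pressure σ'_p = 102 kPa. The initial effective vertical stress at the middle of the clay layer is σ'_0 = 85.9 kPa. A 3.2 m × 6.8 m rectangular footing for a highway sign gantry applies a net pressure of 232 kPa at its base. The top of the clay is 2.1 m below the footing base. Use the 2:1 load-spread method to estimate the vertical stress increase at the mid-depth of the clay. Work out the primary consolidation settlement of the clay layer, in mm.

Mid-depth of clay below the footing base: z = 2.1 + 7.1/2 = 5.65 m.
Stress increase at mid-clay by the 2:1 spreading method:
Δσ = qBL/((B+z)(L+z)) = 232×3.2×6.8/((3.2+5.65)(6.8+5.65)) = 45.818 kPa
Final effective stress: σ'_f = 85.9 + 45.818 = 131.72 kPa.
σ'_f = 131.72 > σ'_p = 102 kPa, so the stress path crosses the preconsolidation pressure — recompression up to σ'_p, then virgin compression beyond:
S_c = H/(1+e₀)·[C_r·log₁₀(σ'_p/σ'_0) + C_c·log₁₀(σ'_f/σ'_p)]
    = 7.1/1.96 × [0.043×log₁₀(102/85.9) + 0.23×log₁₀(131.72/102)]
    = 3.6224 × [0.0032081 + 0.025542] = 0.1041 m

S_c ≈ 104 mm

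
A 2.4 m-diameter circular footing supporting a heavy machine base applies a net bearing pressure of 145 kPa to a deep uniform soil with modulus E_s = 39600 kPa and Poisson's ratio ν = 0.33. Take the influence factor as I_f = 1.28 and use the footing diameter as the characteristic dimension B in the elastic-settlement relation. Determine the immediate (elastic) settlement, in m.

S_e ≈ 0.01 m

Immediate (elastic) settlement: S_e = q·B·(1−ν²)/E_s · I_f.
S_e = 145 × 2.4 × (1 − 0.33²) / 39600 × 1.28
    = 145 × 2.4 × 0.8911 / 39600 × 1.28
    = 0.01002 m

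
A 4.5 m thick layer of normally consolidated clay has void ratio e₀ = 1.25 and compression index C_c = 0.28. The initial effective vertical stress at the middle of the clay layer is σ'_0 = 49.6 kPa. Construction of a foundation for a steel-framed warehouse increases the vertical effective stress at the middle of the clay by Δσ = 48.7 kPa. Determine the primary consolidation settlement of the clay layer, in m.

S_c ≈ 0.166 m

Final effective stress: σ'_f = σ'_0 + Δσ = 49.6 + 48.7 = 98.3 kPa.
Normally consolidated clay, so the full stress increment lies on the virgin compression line:
S_c = C_c·H/(1+e₀)·log₁₀(σ'_f/σ'_0) = 0.28×4.5/(1+1.25)×log₁₀(98.3/49.6)
    = 0.56 × 0.29707 = 0.1664 m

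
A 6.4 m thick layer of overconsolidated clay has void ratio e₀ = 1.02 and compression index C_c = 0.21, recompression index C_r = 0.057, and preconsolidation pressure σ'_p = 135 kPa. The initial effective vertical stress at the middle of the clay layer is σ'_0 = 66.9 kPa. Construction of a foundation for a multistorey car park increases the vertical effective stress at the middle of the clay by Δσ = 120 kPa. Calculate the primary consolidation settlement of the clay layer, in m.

S_c ≈ 0.149 m

Final effective stress: σ'_f = 66.9 + 120 = 186.9 kPa.
σ'_f = 186.9 > σ'_p = 135 kPa, so the stress path crosses the preconsolidation pressure — recompression up to σ'_p, then virgin compression beyond:
S_c = H/(1+e₀)·[C_r·log₁₀(σ'_p/σ'_0) + C_c·log₁₀(σ'_f/σ'_p)]
    = 6.4/2.02 × [0.057×log₁₀(135/66.9) + 0.21×log₁₀(186.9/135)]
    = 3.1683 × [0.01738 + 0.029668] = 0.1491 m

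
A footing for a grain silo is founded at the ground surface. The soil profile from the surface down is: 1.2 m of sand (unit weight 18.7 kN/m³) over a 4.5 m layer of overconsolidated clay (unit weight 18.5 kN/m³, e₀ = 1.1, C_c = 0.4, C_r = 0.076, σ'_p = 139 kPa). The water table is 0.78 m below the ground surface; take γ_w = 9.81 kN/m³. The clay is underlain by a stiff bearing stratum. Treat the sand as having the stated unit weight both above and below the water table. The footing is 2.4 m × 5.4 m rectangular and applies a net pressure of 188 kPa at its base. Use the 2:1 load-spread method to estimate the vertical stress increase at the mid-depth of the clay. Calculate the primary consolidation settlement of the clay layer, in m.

S_c ≈ 0.0571 m

Mid-depth of clay below the ground surface: z = 1.2 + 4.5/2 = 3.45 m.
Total vertical stress at mid-clay: σ_v = 18.7×1.2 + 18.5×2.25 = 64.065 kPa.
Pore pressure: u = 9.81×(3.45 − 0.78) = 26.193 kPa.
Initial effective stress: σ'_0 = σ_v − u = 64.065 − 26.193 = 37.872 kPa.
Stress increase at mid-clay by the 2:1 spreading method:
Δσ = qBL/((B+z)(L+z)) = 188×2.4×5.4/((2.4+3.45)(5.4+3.45)) = 47.061 kPa
Final effective stress: σ'_f = 37.872 + 47.061 = 84.933 kPa.
σ'_f = 84.933 ≤ σ'_p = 139 kPa, so the clay remains overconsolidated and only the recompression index applies:
S_c = C_r·H/(1+e₀)·log₁₀(σ'_f/σ'_0) = 0.076×4.5/2.1×log₁₀(84.933/37.872)
    = 0.16286 × 0.35076 = 0.05712 m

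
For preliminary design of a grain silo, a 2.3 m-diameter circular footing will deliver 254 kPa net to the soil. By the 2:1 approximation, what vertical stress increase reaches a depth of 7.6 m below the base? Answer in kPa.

Δσ_z ≈ 13.7 kPa

By the 2:1 method the load spreads at 1 horizontal : 2 vertical, so at depth z the loaded area has grown by z in each plan dimension:
Δσ ≈ qD²/(D+z)² = 254×2.3²/(2.3+7.6)² = 13.709 kPa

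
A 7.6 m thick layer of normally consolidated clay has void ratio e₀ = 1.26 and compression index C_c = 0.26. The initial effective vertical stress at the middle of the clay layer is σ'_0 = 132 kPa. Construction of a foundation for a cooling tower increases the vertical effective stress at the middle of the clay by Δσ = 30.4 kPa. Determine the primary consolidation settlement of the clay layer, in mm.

S_c ≈ 78.7 mm

Final effective stress: σ'_f = σ'_0 + Δσ = 132 + 30.4 = 162.4 kPa.
Normally consolidated clay, so the full stress increment lies on the virgin compression line:
S_c = C_c·H/(1+e₀)·log₁₀(σ'_f/σ'_0) = 0.26×7.6/(1+1.26)×log₁₀(162.4/132)
    = 0.87434 × 0.090012 = 0.0787 m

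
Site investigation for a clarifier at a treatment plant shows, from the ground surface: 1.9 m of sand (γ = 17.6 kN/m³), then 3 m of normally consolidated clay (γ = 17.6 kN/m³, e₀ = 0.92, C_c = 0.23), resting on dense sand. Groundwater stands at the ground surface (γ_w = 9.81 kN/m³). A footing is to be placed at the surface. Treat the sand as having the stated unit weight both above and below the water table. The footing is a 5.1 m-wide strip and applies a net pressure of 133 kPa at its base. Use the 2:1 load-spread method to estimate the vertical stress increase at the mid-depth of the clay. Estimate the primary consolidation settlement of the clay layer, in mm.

S_c ≈ 217 mm

Mid-depth of clay below the ground surface: z = 1.9 + 3/2 = 3.4 m.
Total vertical stress at mid-clay: σ_v = 17.6×1.9 + 17.6×1.5 = 59.84 kPa.
Pore pressure: u = 9.81×(3.4 − 0) = 33.354 kPa.
Initial effective stress: σ'_0 = σ_v − u = 59.84 − 33.354 = 26.486 kPa.
Stress increase at mid-clay by the 2:1 spreading method:
Δσ = qB/(B+z) = 133×5.1/(5.1+3.4) = 79.8 kPa
Final effective stress: σ'_f = σ'_0 + Δσ = 26.486 + 79.8 = 106.29 kPa.
Normally consolidated clay, so the full stress increment lies on the virgin compression line:
S_c = C_c·H/(1+e₀)·log₁₀(σ'_f/σ'_0) = 0.23×3/(1+0.92)×log₁₀(106.29/26.486)
    = 0.35938 × 0.60348 = 0.2169 m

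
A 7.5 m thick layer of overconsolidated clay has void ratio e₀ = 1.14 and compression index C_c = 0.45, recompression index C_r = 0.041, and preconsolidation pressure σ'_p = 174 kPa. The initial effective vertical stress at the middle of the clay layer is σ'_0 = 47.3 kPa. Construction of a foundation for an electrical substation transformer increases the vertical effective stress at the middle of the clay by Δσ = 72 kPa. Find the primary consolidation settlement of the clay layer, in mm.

S_c ≈ 57.7 mm

Final effective stress: σ'_f = 47.3 + 72 = 119.3 kPa.
σ'_f = 119.3 ≤ σ'_p = 174 kPa, so the clay remains overconsolidated and only the recompression index applies:
S_c = C_r·H/(1+e₀)·log₁₀(σ'_f/σ'_0) = 0.041×7.5/2.14×log₁₀(119.3/47.3)
    = 0.14369 × 0.40178 = 0.05773 m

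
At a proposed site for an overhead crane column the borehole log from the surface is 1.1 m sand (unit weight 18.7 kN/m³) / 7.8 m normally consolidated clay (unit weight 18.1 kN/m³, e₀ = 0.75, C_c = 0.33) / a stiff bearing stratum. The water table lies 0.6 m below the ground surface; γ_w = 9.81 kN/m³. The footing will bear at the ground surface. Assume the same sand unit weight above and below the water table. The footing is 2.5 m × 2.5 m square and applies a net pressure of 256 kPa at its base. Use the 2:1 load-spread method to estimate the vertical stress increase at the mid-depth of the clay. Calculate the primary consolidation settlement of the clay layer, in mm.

S_c ≈ 297 mm

Mid-depth of clay below the ground surface: z = 1.1 + 7.8/2 = 5 m.
Total vertical stress at mid-clay: σ_v = 18.7×1.1 + 18.1×3.9 = 91.16 kPa.
Pore pressure: u = 9.81×(5 − 0.6) = 43.164 kPa.
Initial effective stress: σ'_0 = σ_v − u = 91.16 − 43.164 = 47.996 kPa.
Stress increase at mid-clay by the 2:1 spreading method:
Δσ = qBL/((B+z)(L+z)) = 256×2.5×2.5/((2.5+5)(2.5+5)) = 28.444 kPa
Final effective stress: σ'_f = σ'_0 + Δσ = 47.996 + 28.444 = 76.44 kPa.
Normally consolidated clay, so the full stress increment lies on the virgin compression line:
S_c = C_c·H/(1+e₀)·log₁₀(σ'_f/σ'_0) = 0.33×7.8/(1+0.75)×log₁₀(76.44/47.996)
    = 1.4709 × 0.20212 = 0.2973 m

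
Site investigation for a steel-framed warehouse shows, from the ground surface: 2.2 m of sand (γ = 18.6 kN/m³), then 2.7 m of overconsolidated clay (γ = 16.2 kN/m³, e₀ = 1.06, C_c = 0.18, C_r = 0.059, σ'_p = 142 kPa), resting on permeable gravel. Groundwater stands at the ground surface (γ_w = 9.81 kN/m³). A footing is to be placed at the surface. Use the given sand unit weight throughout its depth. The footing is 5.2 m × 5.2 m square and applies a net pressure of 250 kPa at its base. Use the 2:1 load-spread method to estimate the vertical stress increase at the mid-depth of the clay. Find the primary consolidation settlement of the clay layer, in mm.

S_c ≈ 47.9 mm

Mid-depth of clay below the ground surface: z = 2.2 + 2.7/2 = 3.55 m.
Total vertical stress at mid-clay: σ_v = 18.6×2.2 + 16.2×1.35 = 62.79 kPa.
Pore pressure: u = 9.81×(3.55 − 0) = 34.825 kPa.
Initial effective stress: σ'_0 = σ_v − u = 62.79 − 34.825 = 27.965 kPa.
Stress increase at mid-clay by the 2:1 spreading method:
Δσ = qBL/((B+z)(L+z)) = 250×5.2×5.2/((5.2+3.55)(5.2+3.55)) = 88.294 kPa
Final effective stress: σ'_f = 27.965 + 88.294 = 116.26 kPa.
σ'_f = 116.26 ≤ σ'_p = 142 kPa, so the clay remains overconsolidated and only the recompression index applies:
S_c = C_r·H/(1+e₀)·log₁₀(σ'_f/σ'_0) = 0.059×2.7/2.06×log₁₀(116.26/27.965)
    = 0.077331 × 0.61882 = 0.04785 m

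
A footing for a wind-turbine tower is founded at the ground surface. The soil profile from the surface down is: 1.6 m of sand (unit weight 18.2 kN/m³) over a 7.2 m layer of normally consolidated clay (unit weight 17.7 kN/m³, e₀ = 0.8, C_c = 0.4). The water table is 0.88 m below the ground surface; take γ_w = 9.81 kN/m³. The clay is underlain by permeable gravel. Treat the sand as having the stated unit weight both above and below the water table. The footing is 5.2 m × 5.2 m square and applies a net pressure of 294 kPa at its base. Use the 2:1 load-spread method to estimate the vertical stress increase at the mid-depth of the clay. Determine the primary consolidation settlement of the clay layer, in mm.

S_c ≈ 625 mm

Mid-depth of clay below the ground surface: z = 1.6 + 7.2/2 = 5.2 m.
Total vertical stress at mid-clay: σ_v = 18.2×1.6 + 17.7×3.6 = 92.84 kPa.
Pore pressure: u = 9.81×(5.2 − 0.88) = 42.379 kPa.
Initial effective stress: σ'_0 = σ_v − u = 92.84 − 42.379 = 50.461 kPa.
Stress increase at mid-clay by the 2:1 spreading method:
Δσ = qBL/((B+z)(L+z)) = 294×5.2×5.2/((5.2+5.2)(5.2+5.2)) = 73.5 kPa
Final effective stress: σ'_f = σ'_0 + Δσ = 50.461 + 73.5 = 123.96 kPa.
Normally consolidated clay, so the full stress increment lies on the virgin compression line:
S_c = C_c·H/(1+e₀)·log₁₀(σ'_f/σ'_0) = 0.4×7.2/(1+0.8)×log₁₀(123.96/50.461)
    = 1.6 × 0.39033 = 0.6245 m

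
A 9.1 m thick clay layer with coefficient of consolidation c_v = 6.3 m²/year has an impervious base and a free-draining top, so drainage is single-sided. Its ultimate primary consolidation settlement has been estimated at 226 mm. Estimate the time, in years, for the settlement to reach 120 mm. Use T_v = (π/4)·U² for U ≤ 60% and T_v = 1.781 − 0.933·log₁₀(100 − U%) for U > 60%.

t ≈ 2.91 years

Drainage path length: H_d = H = 9.1 m (single drainage).
U = S(t)/S_ult = 120/226 = 0.531.
U ≤ 60%: T_v = (π/4)·U² = (π/4)×0.53097² = 0.22143.
t = T_v·H_d²/c_v = 0.22143×9.1²/6.3 = 2.911 years.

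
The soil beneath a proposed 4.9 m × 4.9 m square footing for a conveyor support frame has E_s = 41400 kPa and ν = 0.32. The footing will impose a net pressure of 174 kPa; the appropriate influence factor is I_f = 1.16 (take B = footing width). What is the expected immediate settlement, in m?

S_e ≈ 0.0214 m

Immediate (elastic) settlement: S_e = q·B·(1−ν²)/E_s · I_f.
S_e = 174 × 4.9 × (1 − 0.32²) / 41400 × 1.16
    = 174 × 4.9 × 0.8976 / 41400 × 1.16
    = 0.02144 m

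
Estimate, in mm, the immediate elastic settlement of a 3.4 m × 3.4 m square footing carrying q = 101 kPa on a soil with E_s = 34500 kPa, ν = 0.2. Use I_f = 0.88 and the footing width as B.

Immediate (elastic) settlement: S_e = q·B·(1−ν²)/E_s · I_f.
S_e = 101 × 3.4 × (1 − 0.2²) / 34500 × 0.88
    = 101 × 3.4 × 0.96 / 34500 × 0.88
    = 0.008409 m = 8.409 mm

S_e ≈ 8.41 mm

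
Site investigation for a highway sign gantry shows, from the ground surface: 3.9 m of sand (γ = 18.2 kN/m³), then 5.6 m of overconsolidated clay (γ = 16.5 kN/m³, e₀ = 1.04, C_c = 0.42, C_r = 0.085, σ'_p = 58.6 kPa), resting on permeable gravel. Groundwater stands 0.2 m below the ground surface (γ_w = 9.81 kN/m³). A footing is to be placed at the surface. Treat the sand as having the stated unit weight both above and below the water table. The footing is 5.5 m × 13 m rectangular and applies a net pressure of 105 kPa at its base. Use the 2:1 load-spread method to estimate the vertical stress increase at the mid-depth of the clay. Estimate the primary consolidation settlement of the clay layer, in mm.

Mid-depth of clay below the ground surface: z = 3.9 + 5.6/2 = 6.7 m.
Total vertical stress at mid-clay: σ_v = 18.2×3.9 + 16.5×2.8 = 117.18 kPa.
Pore pressure: u = 9.81×(6.7 − 0.2) = 63.765 kPa.
Initial effective stress: σ'_0 = σ_v − u = 117.18 − 63.765 = 53.415 kPa.
Stress increase at mid-clay by the 2:1 spreading method:
Δσ = qBL/((B+z)(L+z)) = 105×5.5×13/((5.5+6.7)(13+6.7)) = 31.237 kPa
Final effective stress: σ'_f = 53.415 + 31.237 = 84.652 kPa.
σ'_f = 84.652 > σ'_p = 58.6 kPa, so the stress path crosses the preconsolidation pressure — recompression up to σ'_p, then virgin compression beyond:
S_c = H/(1+e₀)·[C_r·log₁₀(σ'_p/σ'_0) + C_c·log₁₀(σ'_f/σ'_p)]
    = 5.6/2.04 × [0.085×log₁₀(58.6/53.415) + 0.42×log₁₀(84.652/58.6)]
    = 2.7451 × [0.0034199 + 0.067091] = 0.1936 m

S_c ≈ 194 mm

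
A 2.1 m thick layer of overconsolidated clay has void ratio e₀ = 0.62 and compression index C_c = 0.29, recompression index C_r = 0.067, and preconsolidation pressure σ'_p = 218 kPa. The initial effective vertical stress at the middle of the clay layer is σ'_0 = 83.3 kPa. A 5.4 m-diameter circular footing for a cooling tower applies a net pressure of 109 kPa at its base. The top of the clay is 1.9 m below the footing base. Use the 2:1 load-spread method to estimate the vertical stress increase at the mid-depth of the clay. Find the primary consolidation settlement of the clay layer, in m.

S_c ≈ 0.0165 m

Mid-depth of clay below the footing base: z = 1.9 + 2.1/2 = 2.95 m.
Stress increase at mid-clay by the 2:1 spreading method:
Δσ ≈ qD²/(D+z)² = 109×5.4²/(5.4+2.95)² = 45.587 kPa
Final effective stress: σ'_f = 83.3 + 45.587 = 128.89 kPa.
σ'_f = 128.89 ≤ σ'_p = 218 kPa, so the clay remains overconsolidated and only the recompression index applies:
S_c = C_r·H/(1+e₀)·log₁₀(σ'_f/σ'_0) = 0.067×2.1/1.62×log₁₀(128.89/83.3)
    = 0.086852 × 0.18957 = 0.01646 m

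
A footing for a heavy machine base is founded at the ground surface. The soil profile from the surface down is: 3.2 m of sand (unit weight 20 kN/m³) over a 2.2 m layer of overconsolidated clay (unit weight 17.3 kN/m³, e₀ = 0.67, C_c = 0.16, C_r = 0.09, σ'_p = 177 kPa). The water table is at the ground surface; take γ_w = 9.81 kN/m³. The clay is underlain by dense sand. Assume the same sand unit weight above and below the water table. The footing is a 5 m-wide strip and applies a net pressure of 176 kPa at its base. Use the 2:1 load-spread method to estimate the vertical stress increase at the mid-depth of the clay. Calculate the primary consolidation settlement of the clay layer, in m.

S_c ≈ 0.0617 m

Mid-depth of clay below the ground surface: z = 3.2 + 2.2/2 = 4.3 m.
Total vertical stress at mid-clay: σ_v = 20×3.2 + 17.3×1.1 = 83.03 kPa.
Pore pressure: u = 9.81×(4.3 − 0) = 42.183 kPa.
Initial effective stress: σ'_0 = σ_v − u = 83.03 − 42.183 = 40.847 kPa.
Stress increase at mid-clay by the 2:1 spreading method:
Δσ = qB/(B+z) = 176×5/(5+4.3) = 94.624 kPa
Final effective stress: σ'_f = 40.847 + 94.624 = 135.47 kPa.
σ'_f = 135.47 ≤ σ'_p = 177 kPa, so the clay remains overconsolidated and only the recompression index applies:
S_c = C_r·H/(1+e₀)·log₁₀(σ'_f/σ'_0) = 0.09×2.2/1.67×log₁₀(135.47/40.847)
    = 0.11857 × 0.52068 = 0.06173 m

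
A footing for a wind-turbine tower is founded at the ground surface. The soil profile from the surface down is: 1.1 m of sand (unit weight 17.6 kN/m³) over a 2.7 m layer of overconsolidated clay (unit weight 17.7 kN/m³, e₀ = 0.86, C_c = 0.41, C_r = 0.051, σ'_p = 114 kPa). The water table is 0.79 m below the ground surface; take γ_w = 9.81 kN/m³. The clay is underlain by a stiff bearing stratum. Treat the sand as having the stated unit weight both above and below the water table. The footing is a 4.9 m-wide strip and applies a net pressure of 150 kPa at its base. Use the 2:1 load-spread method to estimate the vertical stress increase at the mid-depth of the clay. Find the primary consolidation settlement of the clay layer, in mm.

S_c ≈ 74.2 mm

Mid-depth of clay below the ground surface: z = 1.1 + 2.7/2 = 2.45 m.
Total vertical stress at mid-clay: σ_v = 17.6×1.1 + 17.7×1.35 = 43.255 kPa.
Pore pressure: u = 9.81×(2.45 − 0.79) = 16.285 kPa.
Initial effective stress: σ'_0 = σ_v − u = 43.255 − 16.285 = 26.97 kPa.
Stress increase at mid-clay by the 2:1 spreading method:
Δσ = qB/(B+z) = 150×4.9/(4.9+2.45) = 100 kPa
Final effective stress: σ'_f = 26.97 + 100 = 126.97 kPa.
σ'_f = 126.97 > σ'_p = 114 kPa, so the stress path crosses the preconsolidation pressure — recompression up to σ'_p, then virgin compression beyond:
S_c = H/(1+e₀)·[C_r·log₁₀(σ'_p/σ'_0) + C_c·log₁₀(σ'_f/σ'_p)]
    = 2.7/1.86 × [0.051×log₁₀(114/26.97) + 0.41×log₁₀(126.97/114)]
    = 1.4516 × [0.031927 + 0.019186] = 0.0742 m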